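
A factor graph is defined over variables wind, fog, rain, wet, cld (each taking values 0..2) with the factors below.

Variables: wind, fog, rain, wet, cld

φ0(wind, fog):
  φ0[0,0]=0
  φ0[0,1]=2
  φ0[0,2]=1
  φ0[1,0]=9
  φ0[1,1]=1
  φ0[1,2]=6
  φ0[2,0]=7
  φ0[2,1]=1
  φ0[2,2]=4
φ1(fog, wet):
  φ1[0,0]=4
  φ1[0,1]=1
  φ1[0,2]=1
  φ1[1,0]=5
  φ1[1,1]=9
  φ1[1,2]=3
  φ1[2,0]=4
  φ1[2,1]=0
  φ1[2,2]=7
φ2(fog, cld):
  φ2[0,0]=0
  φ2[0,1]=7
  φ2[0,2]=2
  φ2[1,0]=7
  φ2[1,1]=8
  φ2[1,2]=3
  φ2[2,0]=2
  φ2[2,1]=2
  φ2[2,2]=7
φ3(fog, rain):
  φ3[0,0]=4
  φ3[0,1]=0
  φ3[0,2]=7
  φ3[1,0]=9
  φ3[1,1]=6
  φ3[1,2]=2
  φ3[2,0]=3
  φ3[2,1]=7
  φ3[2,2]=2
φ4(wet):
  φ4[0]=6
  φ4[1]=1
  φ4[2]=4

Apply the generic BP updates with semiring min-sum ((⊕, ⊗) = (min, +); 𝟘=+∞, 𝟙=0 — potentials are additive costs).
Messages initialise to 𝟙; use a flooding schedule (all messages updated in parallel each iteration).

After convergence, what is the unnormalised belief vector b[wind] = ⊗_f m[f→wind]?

b[wind] = [2, 11, 9]

init: all messages = 𝟙 over 3 values
r1 m[φ0→wind] = [0, 1, 1]
r1 m[φ0→fog] = [0, 1, 1]
r1 m[φ1→fog] = [1, 3, 0]
r1 m[φ1→wet] = [4, 0, 1]
r1 m[φ2→fog] = [0, 3, 2]
r1 m[φ2→cld] = [0, 2, 2]
r1 m[φ3→fog] = [0, 2, 2]
r1 m[φ3→rain] = [3, 0, 2]
r1 m[φ4→wet] = [6, 1, 4]
r1 m[wind→φ0] = [0, 0, 0]
r1 m[fog→φ0] = [0, 0, 0]
r1 m[fog→φ1] = [0, 0, 0]
r1 m[fog→φ2] = [0, 0, 0]
r1 m[fog→φ3] = [0, 0, 0]
r1 m[rain→φ3] = [0, 0, 0]
r1 m[wet→φ1] = [0, 0, 0]
r1 m[wet→φ4] = [0, 0, 0]
r1 m[cld→φ2] = [0, 0, 0]
r2 m[φ0→wind] = [0, 1, 1]
r2 m[φ0→fog] = [0, 1, 1]
r2 m[φ1→fog] = [1, 3, 0]
r2 m[φ1→wet] = [4, 0, 1]
r2 m[φ2→fog] = [0, 3, 2]
r2 m[φ2→cld] = [0, 2, 2]
r2 m[φ3→fog] = [0, 2, 2]
r2 m[φ3→rain] = [3, 0, 2]
r2 m[φ4→wet] = [6, 1, 4]
r2 m[wind→φ0] = [0, 0, 0]
r2 m[fog→φ0] = [1, 8, 4]
r2 m[fog→φ1] = [0, 6, 5]
r2 m[fog→φ2] = [1, 6, 3]
r2 m[fog→φ3] = [1, 7, 3]
r2 m[rain→φ3] = [0, 0, 0]
r2 m[wet→φ1] = [6, 1, 4]
r2 m[wet→φ4] = [4, 0, 1]
r2 m[cld→φ2] = [0, 0, 0]
r3 m[φ0→wind] = [1, 9, 8]
r3 m[φ0→fog] = [0, 1, 1]
r3 m[φ1→fog] = [2, 7, 1]
r3 m[φ1→wet] = [4, 1, 1]
r3 m[φ2→fog] = [0, 3, 2]
r3 m[φ2→cld] = [1, 5, 3]
r3 m[φ3→fog] = [0, 2, 2]
r3 m[φ3→rain] = [5, 1, 5]
r3 m[φ4→wet] = [6, 1, 4]
r3 m[wind→φ0] = [0, 0, 0]
r3 m[fog→φ0] = [1, 8, 4]
r3 m[fog→φ1] = [0, 6, 5]
r3 m[fog→φ2] = [1, 6, 3]
r3 m[fog→φ3] = [1, 7, 3]
r3 m[rain→φ3] = [0, 0, 0]
r3 m[wet→φ1] = [6, 1, 4]
r3 m[wet→φ4] = [4, 0, 1]
r3 m[cld→φ2] = [0, 0, 0]
r4 m[φ0→wind] = [1, 9, 8]
r4 m[φ0→fog] = [0, 1, 1]
r4 m[φ1→fog] = [2, 7, 1]
r4 m[φ1→wet] = [4, 1, 1]
r4 m[φ2→fog] = [0, 3, 2]
r4 m[φ2→cld] = [1, 5, 3]
r4 m[φ3→fog] = [0, 2, 2]
r4 m[φ3→rain] = [5, 1, 5]
r4 m[φ4→wet] = [6, 1, 4]
r4 m[wind→φ0] = [0, 0, 0]
r4 m[fog→φ0] = [2, 12, 5]
r4 m[fog→φ1] = [0, 6, 5]
r4 m[fog→φ2] = [2, 10, 4]
r4 m[fog→φ3] = [2, 11, 4]
r4 m[rain→φ3] = [0, 0, 0]
r4 m[wet→φ1] = [6, 1, 4]
r4 m[wet→φ4] = [4, 1, 1]
r4 m[cld→φ2] = [0, 0, 0]
r5 m[φ0→wind] = [2, 11, 9]
r5 m[φ0→fog] = [0, 1, 1]
r5 m[φ1→fog] = [2, 7, 1]
r5 m[φ1→wet] = [4, 1, 1]
r5 m[φ2→fog] = [0, 3, 2]
r5 m[φ2→cld] = [2, 6, 4]
r5 m[φ3→fog] = [0, 2, 2]
r5 m[φ3→rain] = [6, 2, 6]
r5 m[φ4→wet] = [6, 1, 4]
r5 m[wind→φ0] = [0, 0, 0]
r5 m[fog→φ0] = [2, 12, 5]
r5 m[fog→φ1] = [0, 6, 5]
r5 m[fog→φ2] = [2, 10, 4]
r5 m[fog→φ3] = [2, 11, 4]
r5 m[rain→φ3] = [0, 0, 0]
r5 m[wet→φ1] = [6, 1, 4]
r5 m[wet→φ4] = [4, 1, 1]
r5 m[cld→φ2] = [0, 0, 0]
r6 m[φ0→wind] = [2, 11, 9]
r6 m[φ0→fog] = [0, 1, 1]
r6 m[φ1→fog] = [2, 7, 1]
r6 m[φ1→wet] = [4, 1, 1]
r6 m[φ2→fog] = [0, 3, 2]
r6 m[φ2→cld] = [2, 6, 4]
r6 m[φ3→fog] = [0, 2, 2]
r6 m[φ3→rain] = [6, 2, 6]
r6 m[φ4→wet] = [6, 1, 4]
r6 m[wind→φ0] = [0, 0, 0]
r6 m[fog→φ0] = [2, 12, 5]
r6 m[fog→φ1] = [0, 6, 5]
r6 m[fog→φ2] = [2, 10, 4]
r6 m[fog→φ3] = [2, 11, 4]
r6 m[rain→φ3] = [0, 0, 0]
r6 m[wet→φ1] = [6, 1, 4]
r6 m[wet→φ4] = [4, 1, 1]
r6 m[cld→φ2] = [0, 0, 0]
fixed point reached at round 6
b[wind] = ⊗ incoming = [2, 11, 9]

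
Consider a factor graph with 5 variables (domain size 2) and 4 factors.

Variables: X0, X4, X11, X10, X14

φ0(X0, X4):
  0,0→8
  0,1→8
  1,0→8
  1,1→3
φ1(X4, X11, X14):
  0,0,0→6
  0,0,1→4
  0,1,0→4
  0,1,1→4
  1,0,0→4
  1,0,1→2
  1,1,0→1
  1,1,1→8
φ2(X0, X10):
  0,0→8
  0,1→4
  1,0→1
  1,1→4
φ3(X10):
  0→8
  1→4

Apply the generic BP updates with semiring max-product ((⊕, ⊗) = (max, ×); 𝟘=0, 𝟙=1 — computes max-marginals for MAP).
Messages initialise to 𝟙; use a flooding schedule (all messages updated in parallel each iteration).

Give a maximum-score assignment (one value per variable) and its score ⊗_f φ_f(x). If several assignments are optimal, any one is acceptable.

init: all messages = 𝟙 over 2 values
r1 m[φ0→X0] = [8, 8]
r1 m[φ0→X4] = [8, 8]
r1 m[φ1→X4] = [6, 8]
r1 m[φ1→X11] = [6, 8]
r1 m[φ1→X14] = [6, 8]
r1 m[φ2→X0] = [8, 4]
r1 m[φ2→X10] = [8, 4]
r1 m[φ3→X10] = [8, 4]
r1 m[X0→φ0] = [1, 1]
r1 m[X0→φ2] = [1, 1]
r1 m[X4→φ0] = [1, 1]
r1 m[X4→φ1] = [1, 1]
r1 m[X11→φ1] = [1, 1]
r1 m[X10→φ2] = [1, 1]
r1 m[X10→φ3] = [1, 1]
r1 m[X14→φ1] = [1, 1]
r2 m[φ0→X0] = [8, 8]
r2 m[φ0→X4] = [8, 8]
r2 m[φ1→X4] = [6, 8]
r2 m[φ1→X11] = [6, 8]
r2 m[φ1→X14] = [6, 8]
r2 m[φ2→X0] = [8, 4]
r2 m[φ2→X10] = [8, 4]
r2 m[φ3→X10] = [8, 4]
r2 m[X0→φ0] = [8, 4]
r2 m[X0→φ2] = [8, 8]
r2 m[X4→φ0] = [6, 8]
r2 m[X4→φ1] = [8, 8]
r2 m[X11→φ1] = [1, 1]
r2 m[X10→φ2] = [8, 4]
r2 m[X10→φ3] = [8, 4]
r2 m[X14→φ1] = [1, 1]
r3 m[φ0→X0] = [64, 48]
r3 m[φ0→X4] = [64, 64]
r3 m[φ1→X4] = [6, 8]
r3 m[φ1→X11] = [48, 64]
r3 m[φ1→X14] = [48, 64]
r3 m[φ2→X0] = [64, 16]
r3 m[φ2→X10] = [64, 32]
r3 m[φ3→X10] = [8, 4]
r3 m[X0→φ0] = [8, 4]
r3 m[X0→φ2] = [8, 8]
r3 m[X4→φ0] = [6, 8]
r3 m[X4→φ1] = [8, 8]
r3 m[X11→φ1] = [1, 1]
r3 m[X10→φ2] = [8, 4]
r3 m[X10→φ3] = [8, 4]
r3 m[X14→φ1] = [1, 1]
r4 m[φ0→X0] = [64, 48]
r4 m[φ0→X4] = [64, 64]
r4 m[φ1→X4] = [6, 8]
r4 m[φ1→X11] = [48, 64]
r4 m[φ1→X14] = [48, 64]
r4 m[φ2→X0] = [64, 16]
r4 m[φ2→X10] = [64, 32]
r4 m[φ3→X10] = [8, 4]
r4 m[X0→φ0] = [64, 16]
r4 m[X0→φ2] = [64, 48]
r4 m[X4→φ0] = [6, 8]
r4 m[X4→φ1] = [64, 64]
r4 m[X11→φ1] = [1, 1]
r4 m[X10→φ2] = [8, 4]
r4 m[X10→φ3] = [64, 32]
r4 m[X14→φ1] = [1, 1]
r5 m[φ0→X0] = [64, 48]
r5 m[φ0→X4] = [512, 512]
r5 m[φ1→X4] = [6, 8]
r5 m[φ1→X11] = [384, 512]
r5 m[φ1→X14] = [384, 512]
r5 m[φ2→X0] = [64, 16]
r5 m[φ2→X10] = [512, 256]
r5 m[φ3→X10] = [8, 4]
r5 m[X0→φ0] = [64, 16]
r5 m[X0→φ2] = [64, 48]
r5 m[X4→φ0] = [6, 8]
r5 m[X4→φ1] = [64, 64]
r5 m[X11→φ1] = [1, 1]
r5 m[X10→φ2] = [8, 4]
r5 m[X10→φ3] = [64, 32]
r5 m[X14→φ1] = [1, 1]
r6 m[φ0→X0] = [64, 48]
r6 m[φ0→X4] = [512, 512]
r6 m[φ1→X4] = [6, 8]
r6 m[φ1→X11] = [384, 512]
r6 m[φ1→X14] = [384, 512]
r6 m[φ2→X0] = [64, 16]
r6 m[φ2→X10] = [512, 256]
r6 m[φ3→X10] = [8, 4]
r6 m[X0→φ0] = [64, 16]
r6 m[X0→φ2] = [64, 48]
r6 m[X4→φ0] = [6, 8]
r6 m[X4→φ1] = [512, 512]
r6 m[X11→φ1] = [1, 1]
r6 m[X10→φ2] = [8, 4]
r6 m[X10→φ3] = [512, 256]
r6 m[X14→φ1] = [1, 1]
r7 m[φ0→X0] = [64, 48]
r7 m[φ0→X4] = [512, 512]
r7 m[φ1→X4] = [6, 8]
r7 m[φ1→X11] = [3072, 4096]
r7 m[φ1→X14] = [3072, 4096]
r7 m[φ2→X0] = [64, 16]
r7 m[φ2→X10] = [512, 256]
r7 m[φ3→X10] = [8, 4]
r7 m[X0→φ0] = [64, 16]
r7 m[X0→φ2] = [64, 48]
r7 m[X4→φ0] = [6, 8]
r7 m[X4→φ1] = [512, 512]
r7 m[X11→φ1] = [1, 1]
r7 m[X10→φ2] = [8, 4]
r7 m[X10→φ3] = [512, 256]
r7 m[X14→φ1] = [1, 1]
r8 m[φ0→X0] = [64, 48]
r8 m[φ0→X4] = [512, 512]
r8 m[φ1→X4] = [6, 8]
r8 m[φ1→X11] = [3072, 4096]
r8 m[φ1→X14] = [3072, 4096]
r8 m[φ2→X0] = [64, 16]
r8 m[φ2→X10] = [512, 256]
r8 m[φ3→X10] = [8, 4]
r8 m[X0→φ0] = [64, 16]
r8 m[X0→φ2] = [64, 48]
r8 m[X4→φ0] = [6, 8]
r8 m[X4→φ1] = [512, 512]
r8 m[X11→φ1] = [1, 1]
r8 m[X10→φ2] = [8, 4]
r8 m[X10→φ3] = [512, 256]
r8 m[X14→φ1] = [1, 1]
fixed point reached at round 8
traceback from X0: (X0=0, X4=1, X11=1, X10=0, X14=1), score=4096

assignment: (X0=0, X4=1, X11=1, X10=0, X14=1); score = 4096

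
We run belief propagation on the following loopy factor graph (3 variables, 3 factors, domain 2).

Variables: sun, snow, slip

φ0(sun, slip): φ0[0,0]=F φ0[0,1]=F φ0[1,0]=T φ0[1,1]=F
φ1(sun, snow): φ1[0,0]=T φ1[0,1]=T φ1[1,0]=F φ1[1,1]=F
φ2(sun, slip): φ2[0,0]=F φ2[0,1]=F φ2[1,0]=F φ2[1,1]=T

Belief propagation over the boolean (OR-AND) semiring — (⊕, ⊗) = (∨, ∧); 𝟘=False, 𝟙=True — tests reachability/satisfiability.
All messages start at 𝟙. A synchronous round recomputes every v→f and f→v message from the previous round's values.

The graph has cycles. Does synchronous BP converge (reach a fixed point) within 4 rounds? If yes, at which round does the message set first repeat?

NOT CONVERGED within 4 rounds

init: all messages = 𝟙 over 2 values
r1 m[φ0→sun] = [F, T]
r1 m[φ0→slip] = [T, F]
r1 m[φ1→sun] = [T, F]
r1 m[φ1→snow] = [T, T]
r1 m[φ2→sun] = [F, T]
r1 m[φ2→slip] = [F, T]
r1 m[sun→φ0] = [T, T]
r1 m[sun→φ1] = [T, T]
r1 m[sun→φ2] = [T, T]
r1 m[snow→φ1] = [T, T]
r1 m[slip→φ0] = [T, T]
r1 m[slip→φ2] = [T, T]
r2 m[φ0→sun] = [F, T]
r2 m[φ0→slip] = [T, F]
r2 m[φ1→sun] = [T, F]
r2 m[φ1→snow] = [T, T]
r2 m[φ2→sun] = [F, T]
r2 m[φ2→slip] = [F, T]
r2 m[sun→φ0] = [F, F]
r2 m[sun→φ1] = [F, T]
r2 m[sun→φ2] = [F, F]
r2 m[snow→φ1] = [T, T]
r2 m[slip→φ0] = [F, T]
r2 m[slip→φ2] = [T, F]
r3 m[φ0→sun] = [F, F]
r3 m[φ0→slip] = [F, F]
r3 m[φ1→sun] = [T, F]
r3 m[φ1→snow] = [F, F]
r3 m[φ2→sun] = [F, F]
r3 m[φ2→slip] = [F, F]
r3 m[sun→φ0] = [F, F]
r3 m[sun→φ1] = [F, T]
r3 m[sun→φ2] = [F, F]
r3 m[snow→φ1] = [T, T]
r3 m[slip→φ0] = [F, T]
r3 m[slip→φ2] = [T, F]
r4 m[φ0→sun] = [F, F]
r4 m[φ0→slip] = [F, F]
r4 m[φ1→sun] = [T, F]
r4 m[φ1→snow] = [F, F]
r4 m[φ2→sun] = [F, F]
r4 m[φ2→slip] = [F, F]
r4 m[sun→φ0] = [F, F]
r4 m[sun→φ1] = [F, F]
r4 m[sun→φ2] = [F, F]
r4 m[snow→φ1] = [T, T]
r4 m[slip→φ0] = [F, F]
r4 m[slip→φ2] = [F, F]
no fixed point within 4 rounds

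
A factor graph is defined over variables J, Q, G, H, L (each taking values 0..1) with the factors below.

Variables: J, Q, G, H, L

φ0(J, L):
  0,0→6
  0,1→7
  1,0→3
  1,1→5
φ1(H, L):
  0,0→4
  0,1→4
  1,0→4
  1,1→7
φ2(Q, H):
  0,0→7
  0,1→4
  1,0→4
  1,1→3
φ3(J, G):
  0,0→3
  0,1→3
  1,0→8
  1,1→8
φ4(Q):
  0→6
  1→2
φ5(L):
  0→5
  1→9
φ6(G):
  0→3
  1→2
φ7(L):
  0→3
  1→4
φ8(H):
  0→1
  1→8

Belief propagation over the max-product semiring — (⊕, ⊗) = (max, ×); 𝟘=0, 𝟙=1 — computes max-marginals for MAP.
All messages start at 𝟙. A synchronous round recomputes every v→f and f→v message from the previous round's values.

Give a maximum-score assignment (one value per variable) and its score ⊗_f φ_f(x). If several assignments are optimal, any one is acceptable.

assignment: (J=1, Q=0, G=0, H=1, L=1); score = 5806080

init: all messages = 𝟙 over 2 values
r1 m[φ0→J] = [7, 5]
r1 m[φ0→L] = [6, 7]
r1 m[φ1→H] = [4, 7]
r1 m[φ1→L] = [4, 7]
r1 m[φ2→Q] = [7, 4]
r1 m[φ2→H] = [7, 4]
r1 m[φ3→J] = [3, 8]
r1 m[φ3→G] = [8, 8]
r1 m[φ4→Q] = [6, 2]
r1 m[φ5→L] = [5, 9]
r1 m[φ6→G] = [3, 2]
r1 m[φ7→L] = [3, 4]
r1 m[φ8→H] = [1, 8]
r1 m[J→φ0] = [1, 1]
r1 m[J→φ3] = [1, 1]
r1 m[Q→φ2] = [1, 1]
r1 m[Q→φ4] = [1, 1]
r1 m[G→φ3] = [1, 1]
r1 m[G→φ6] = [1, 1]
r1 m[H→φ1] = [1, 1]
r1 m[H→φ2] = [1, 1]
r1 m[H→φ8] = [1, 1]
r1 m[L→φ0] = [1, 1]
r1 m[L→φ1] = [1, 1]
r1 m[L→φ5] = [1, 1]
r1 m[L→φ7] = [1, 1]
r2 m[φ0→J] = [7, 5]
r2 m[φ0→L] = [6, 7]
r2 m[φ1→H] = [4, 7]
r2 m[φ1→L] = [4, 7]
r2 m[φ2→Q] = [7, 4]
r2 m[φ2→H] = [7, 4]
r2 m[φ3→J] = [3, 8]
r2 m[φ3→G] = [8, 8]
r2 m[φ4→Q] = [6, 2]
r2 m[φ5→L] = [5, 9]
r2 m[φ6→G] = [3, 2]
r2 m[φ7→L] = [3, 4]
r2 m[φ8→H] = [1, 8]
r2 m[J→φ0] = [3, 8]
r2 m[J→φ3] = [7, 5]
r2 m[Q→φ2] = [6, 2]
r2 m[Q→φ4] = [7, 4]
r2 m[G→φ3] = [3, 2]
r2 m[G→φ6] = [8, 8]
r2 m[H→φ1] = [7, 32]
r2 m[H→φ2] = [4, 56]
r2 m[H→φ8] = [28, 28]
r2 m[L→φ0] = [60, 252]
r2 m[L→φ1] = [90, 252]
r2 m[L→φ5] = [72, 196]
r2 m[L→φ7] = [120, 441]
r3 m[φ0→J] = [1764, 1260]
r3 m[φ0→L] = [24, 40]
r3 m[φ1→H] = [1008, 1764]
r3 m[φ1→L] = [128, 224]
r3 m[φ2→Q] = [224, 168]
r3 m[φ2→H] = [42, 24]
r3 m[φ3→J] = [9, 24]
r3 m[φ3→G] = [40, 40]
r3 m[φ4→Q] = [6, 2]
r3 m[φ5→L] = [5, 9]
r3 m[φ6→G] = [3, 2]
r3 m[φ7→L] = [3, 4]
r3 m[φ8→H] = [1, 8]
r3 m[J→φ0] = [3, 8]
r3 m[J→φ3] = [7, 5]
r3 m[Q→φ2] = [6, 2]
r3 m[Q→φ4] = [7, 4]
r3 m[G→φ3] = [3, 2]
r3 m[G→φ6] = [8, 8]
r3 m[H→φ1] = [7, 32]
r3 m[H→φ2] = [4, 56]
r3 m[H→φ8] = [28, 28]
r3 m[L→φ0] = [60, 252]
r3 m[L→φ1] = [90, 252]
r3 m[L→φ5] = [72, 196]
r3 m[L→φ7] = [120, 441]
r4 m[φ0→J] = [1764, 1260]
r4 m[φ0→L] = [24, 40]
r4 m[φ1→H] = [1008, 1764]
r4 m[φ1→L] = [128, 224]
r4 m[φ2→Q] = [224, 168]
r4 m[φ2→H] = [42, 24]
r4 m[φ3→J] = [9, 24]
r4 m[φ3→G] = [40, 40]
r4 m[φ4→Q] = [6, 2]
r4 m[φ5→L] = [5, 9]
r4 m[φ6→G] = [3, 2]
r4 m[φ7→L] = [3, 4]
r4 m[φ8→H] = [1, 8]
r4 m[J→φ0] = [9, 24]
r4 m[J→φ3] = [1764, 1260]
r4 m[Q→φ2] = [6, 2]
r4 m[Q→φ4] = [224, 168]
r4 m[G→φ3] = [3, 2]
r4 m[G→φ6] = [40, 40]
r4 m[H→φ1] = [42, 192]
r4 m[H→φ2] = [1008, 14112]
r4 m[H→φ8] = [42336, 42336]
r4 m[L→φ0] = [1920, 8064]
r4 m[L→φ1] = [360, 1440]
r4 m[L→φ5] = [9216, 35840]
r4 m[L→φ7] = [15360, 80640]
r5 m[φ0→J] = [56448, 40320]
r5 m[φ0→L] = [72, 120]
r5 m[φ1→H] = [5760, 10080]
r5 m[φ1→L] = [768, 1344]
r5 m[φ2→Q] = [56448, 42336]
r5 m[φ2→H] = [42, 24]
r5 m[φ3→J] = [9, 24]
r5 m[φ3→G] = [10080, 10080]
r5 m[φ4→Q] = [6, 2]
r5 m[φ5→L] = [5, 9]
r5 m[φ6→G] = [3, 2]
r5 m[φ7→L] = [3, 4]
r5 m[φ8→H] = [1, 8]
r5 m[J→φ0] = [9, 24]
r5 m[J→φ3] = [1764, 1260]
r5 m[Q→φ2] = [6, 2]
r5 m[Q→φ4] = [224, 168]
r5 m[G→φ3] = [3, 2]
r5 m[G→φ6] = [40, 40]
r5 m[H→φ1] = [42, 192]
r5 m[H→φ2] = [1008, 14112]
r5 m[H→φ8] = [42336, 42336]
r5 m[L→φ0] = [1920, 8064]
r5 m[L→φ1] = [360, 1440]
r5 m[L→φ5] = [9216, 35840]
r5 m[L→φ7] = [15360, 80640]
r6 m[φ0→J] = [56448, 40320]
r6 m[φ0→L] = [72, 120]
r6 m[φ1→H] = [5760, 10080]
r6 m[φ1→L] = [768, 1344]
r6 m[φ2→Q] = [56448, 42336]
r6 m[φ2→H] = [42, 24]
r6 m[φ3→J] = [9, 24]
r6 m[φ3→G] = [10080, 10080]
r6 m[φ4→Q] = [6, 2]
r6 m[φ5→L] = [5, 9]
r6 m[φ6→G] = [3, 2]
r6 m[φ7→L] = [3, 4]
r6 m[φ8→H] = [1, 8]
r6 m[J→φ0] = [9, 24]
r6 m[J→φ3] = [56448, 40320]
r6 m[Q→φ2] = [6, 2]
r6 m[Q→φ4] = [56448, 42336]
r6 m[G→φ3] = [3, 2]
r6 m[G→φ6] = [10080, 10080]
r6 m[H→φ1] = [42, 192]
r6 m[H→φ2] = [5760, 80640]
r6 m[H→φ8] = [241920, 241920]
r6 m[L→φ0] = [11520, 48384]
r6 m[L→φ1] = [1080, 4320]
r6 m[L→φ5] = [165888, 645120]
r6 m[L→φ7] = [276480, 1451520]
r7 m[φ0→J] = [338688, 241920]
r7 m[φ0→L] = [72, 120]
r7 m[φ1→H] = [17280, 30240]
r7 m[φ1→L] = [768, 1344]
r7 m[φ2→Q] = [322560, 241920]
r7 m[φ2→H] = [42, 24]
r7 m[φ3→J] = [9, 24]
r7 m[φ3→G] = [322560, 322560]
r7 m[φ4→Q] = [6, 2]
r7 m[φ5→L] = [5, 9]
r7 m[φ6→G] = [3, 2]
r7 m[φ7→L] = [3, 4]
r7 m[φ8→H] = [1, 8]
r7 m[J→φ0] = [9, 24]
r7 m[J→φ3] = [56448, 40320]
r7 m[Q→φ2] = [6, 2]
r7 m[Q→φ4] = [56448, 42336]
r7 m[G→φ3] = [3, 2]
r7 m[G→φ6] = [10080, 10080]
r7 m[H→φ1] = [42, 192]
r7 m[H→φ2] = [5760, 80640]
r7 m[H→φ8] = [241920, 241920]
r7 m[L→φ0] = [11520, 48384]
r7 m[L→φ1] = [1080, 4320]
r7 m[L→φ5] = [165888, 645120]
r7 m[L→φ7] = [276480, 1451520]
r8 m[φ0→J] = [338688, 241920]
r8 m[φ0→L] = [72, 120]
r8 m[φ1→H] = [17280, 30240]
r8 m[φ1→L] = [768, 1344]
r8 m[φ2→Q] = [322560, 241920]
r8 m[φ2→H] = [42, 24]
r8 m[φ3→J] = [9, 24]
r8 m[φ3→G] = [322560, 322560]
r8 m[φ4→Q] = [6, 2]
r8 m[φ5→L] = [5, 9]
r8 m[φ6→G] = [3, 2]
r8 m[φ7→L] = [3, 4]
r8 m[φ8→H] = [1, 8]
r8 m[J→φ0] = [9, 24]
r8 m[J→φ3] = [338688, 241920]
r8 m[Q→φ2] = [6, 2]
r8 m[Q→φ4] = [322560, 241920]
r8 m[G→φ3] = [3, 2]
r8 m[G→φ6] = [322560, 322560]
r8 m[H→φ1] = [42, 192]
r8 m[H→φ2] = [17280, 241920]
r8 m[H→φ8] = [725760, 725760]
r8 m[L→φ0] = [11520, 48384]
r8 m[L→φ1] = [1080, 4320]
r8 m[L→φ5] = [165888, 645120]
r8 m[L→φ7] = [276480, 1451520]
r9 m[φ0→J] = [338688, 241920]
r9 m[φ0→L] = [72, 120]
r9 m[φ1→H] = [17280, 30240]
r9 m[φ1→L] = [768, 1344]
r9 m[φ2→Q] = [967680, 725760]
r9 m[φ2→H] = [42, 24]
r9 m[φ3→J] = [9, 24]
r9 m[φ3→G] = [1935360, 1935360]
r9 m[φ4→Q] = [6, 2]
r9 m[φ5→L] = [5, 9]
r9 m[φ6→G] = [3, 2]
r9 m[φ7→L] = [3, 4]
r9 m[φ8→H] = [1, 8]
r9 m[J→φ0] = [9, 24]
r9 m[J→φ3] = [338688, 241920]
r9 m[Q→φ2] = [6, 2]
r9 m[Q→φ4] = [322560, 241920]
r9 m[G→φ3] = [3, 2]
r9 m[G→φ6] = [322560, 322560]
r9 m[H→φ1] = [42, 192]
r9 m[H→φ2] = [17280, 241920]
r9 m[H→φ8] = [725760, 725760]
r9 m[L→φ0] = [11520, 48384]
r9 m[L→φ1] = [1080, 4320]
r9 m[L→φ5] = [165888, 645120]
r9 m[L→φ7] = [276480, 1451520]
r10 m[φ0→J] = [338688, 241920]
r10 m[φ0→L] = [72, 120]
r10 m[φ1→H] = [17280, 30240]
r10 m[φ1→L] = [768, 1344]
r10 m[φ2→Q] = [967680, 725760]
r10 m[φ2→H] = [42, 24]
r10 m[φ3→J] = [9, 24]
r10 m[φ3→G] = [1935360, 1935360]
r10 m[φ4→Q] = [6, 2]
r10 m[φ5→L] = [5, 9]
r10 m[φ6→G] = [3, 2]
r10 m[φ7→L] = [3, 4]
r10 m[φ8→H] = [1, 8]
r10 m[J→φ0] = [9, 24]
r10 m[J→φ3] = [338688, 241920]
r10 m[Q→φ2] = [6, 2]
r10 m[Q→φ4] = [967680, 725760]
r10 m[G→φ3] = [3, 2]
r10 m[G→φ6] = [1935360, 1935360]
r10 m[H→φ1] = [42, 192]
r10 m[H→φ2] = [17280, 241920]
r10 m[H→φ8] = [725760, 725760]
r10 m[L→φ0] = [11520, 48384]
r10 m[L→φ1] = [1080, 4320]
r10 m[L→φ5] = [165888, 645120]
r10 m[L→φ7] = [276480, 1451520]
r11 m[φ0→J] = [338688, 241920]
r11 m[φ0→L] = [72, 120]
r11 m[φ1→H] = [17280, 30240]
r11 m[φ1→L] = [768, 1344]
r11 m[φ2→Q] = [967680, 725760]
r11 m[φ2→H] = [42, 24]
r11 m[φ3→J] = [9, 24]
r11 m[φ3→G] = [1935360, 1935360]
r11 m[φ4→Q] = [6, 2]
r11 m[φ5→L] = [5, 9]
r11 m[φ6→G] = [3, 2]
r11 m[φ7→L] = [3, 4]
r11 m[φ8→H] = [1, 8]
r11 m[J→φ0] = [9, 24]
r11 m[J→φ3] = [338688, 241920]
r11 m[Q→φ2] = [6, 2]
r11 m[Q→φ4] = [967680, 725760]
r11 m[G→φ3] = [3, 2]
r11 m[G→φ6] = [1935360, 1935360]
r11 m[H→φ1] = [42, 192]
r11 m[H→φ2] = [17280, 241920]
r11 m[H→φ8] = [725760, 725760]
r11 m[L→φ0] = [11520, 48384]
r11 m[L→φ1] = [1080, 4320]
r11 m[L→φ5] = [165888, 645120]
r11 m[L→φ7] = [276480, 1451520]
fixed point reached at round 11
traceback from J: (J=1, Q=0, G=0, H=1, L=1), score=5806080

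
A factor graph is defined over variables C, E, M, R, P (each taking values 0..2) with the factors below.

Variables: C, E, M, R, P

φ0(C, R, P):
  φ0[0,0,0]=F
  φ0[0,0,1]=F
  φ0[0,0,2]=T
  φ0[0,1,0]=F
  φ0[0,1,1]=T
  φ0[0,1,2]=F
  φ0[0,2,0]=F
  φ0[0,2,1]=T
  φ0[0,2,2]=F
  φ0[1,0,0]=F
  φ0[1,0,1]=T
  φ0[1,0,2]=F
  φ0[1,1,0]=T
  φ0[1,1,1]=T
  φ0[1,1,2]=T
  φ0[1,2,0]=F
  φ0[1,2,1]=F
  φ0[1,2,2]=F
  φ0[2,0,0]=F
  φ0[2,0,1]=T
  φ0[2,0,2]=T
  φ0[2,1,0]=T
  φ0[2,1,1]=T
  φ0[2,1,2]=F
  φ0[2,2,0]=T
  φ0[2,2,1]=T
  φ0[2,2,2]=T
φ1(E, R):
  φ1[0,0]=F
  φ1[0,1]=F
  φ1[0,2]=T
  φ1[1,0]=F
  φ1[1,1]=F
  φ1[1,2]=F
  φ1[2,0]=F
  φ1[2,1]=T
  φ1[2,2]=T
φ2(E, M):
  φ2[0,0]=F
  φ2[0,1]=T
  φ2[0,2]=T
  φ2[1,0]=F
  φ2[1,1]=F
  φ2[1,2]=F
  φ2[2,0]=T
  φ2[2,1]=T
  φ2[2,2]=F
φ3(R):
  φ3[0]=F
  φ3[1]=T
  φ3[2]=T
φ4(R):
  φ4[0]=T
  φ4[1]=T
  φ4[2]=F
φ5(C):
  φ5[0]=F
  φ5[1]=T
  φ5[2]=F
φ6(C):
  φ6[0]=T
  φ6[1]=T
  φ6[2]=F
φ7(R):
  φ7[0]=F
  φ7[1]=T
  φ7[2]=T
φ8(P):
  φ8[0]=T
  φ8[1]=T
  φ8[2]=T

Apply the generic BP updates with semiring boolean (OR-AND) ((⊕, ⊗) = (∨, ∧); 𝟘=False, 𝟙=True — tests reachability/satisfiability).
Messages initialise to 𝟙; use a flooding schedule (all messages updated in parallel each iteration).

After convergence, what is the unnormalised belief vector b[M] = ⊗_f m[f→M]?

b[M] = [T, T, F]

init: all messages = 𝟙 over 3 values
r1 m[φ0→C] = [T, T, T]
r1 m[φ0→R] = [T, T, T]
r1 m[φ0→P] = [T, T, T]
r1 m[φ1→E] = [T, F, T]
r1 m[φ1→R] = [F, T, T]
r1 m[φ2→E] = [T, F, T]
r1 m[φ2→M] = [T, T, T]
r1 m[φ3→R] = [F, T, T]
r1 m[φ4→R] = [T, T, F]
r1 m[φ5→C] = [F, T, F]
r1 m[φ6→C] = [T, T, F]
r1 m[φ7→R] = [F, T, T]
r1 m[φ8→P] = [T, T, T]
r1 m[C→φ0] = [T, T, T]
r1 m[C→φ5] = [T, T, T]
r1 m[C→φ6] = [T, T, T]
r1 m[E→φ1] = [T, T, T]
r1 m[E→φ2] = [T, T, T]
r1 m[M→φ2] = [T, T, T]
r1 m[R→φ0] = [T, T, T]
r1 m[R→φ1] = [T, T, T]
r1 m[R→φ3] = [T, T, T]
r1 m[R→φ4] = [T, T, T]
r1 m[R→φ7] = [T, T, T]
r1 m[P→φ0] = [T, T, T]
r1 m[P→φ8] = [T, T, T]
r2 m[φ0→C] = [T, T, T]
r2 m[φ0→R] = [T, T, T]
r2 m[φ0→P] = [T, T, T]
r2 m[φ1→E] = [T, F, T]
r2 m[φ1→R] = [F, T, T]
r2 m[φ2→E] = [T, F, T]
r2 m[φ2→M] = [T, T, T]
r2 m[φ3→R] = [F, T, T]
r2 m[φ4→R] = [T, T, F]
r2 m[φ5→C] = [F, T, F]
r2 m[φ6→C] = [T, T, F]
r2 m[φ7→R] = [F, T, T]
r2 m[φ8→P] = [T, T, T]
r2 m[C→φ0] = [F, T, F]
r2 m[C→φ5] = [T, T, F]
r2 m[C→φ6] = [F, T, F]
r2 m[E→φ1] = [T, F, T]
r2 m[E→φ2] = [T, F, T]
r2 m[M→φ2] = [T, T, T]
r2 m[R→φ0] = [F, T, F]
r2 m[R→φ1] = [F, T, F]
r2 m[R→φ3] = [F, T, F]
r2 m[R→φ4] = [F, T, T]
r2 m[R→φ7] = [F, T, F]
r2 m[P→φ0] = [T, T, T]
r2 m[P→φ8] = [T, T, T]
r3 m[φ0→C] = [T, T, T]
r3 m[φ0→R] = [T, T, F]
r3 m[φ0→P] = [T, T, T]
r3 m[φ1→E] = [F, F, T]
r3 m[φ1→R] = [F, T, T]
r3 m[φ2→E] = [T, F, T]
r3 m[φ2→M] = [T, T, T]
r3 m[φ3→R] = [F, T, T]
r3 m[φ4→R] = [T, T, F]
r3 m[φ5→C] = [F, T, F]
r3 m[φ6→C] = [T, T, F]
r3 m[φ7→R] = [F, T, T]
r3 m[φ8→P] = [T, T, T]
r3 m[C→φ0] = [F, T, F]
r3 m[C→φ5] = [T, T, F]
r3 m[C→φ6] = [F, T, F]
r3 m[E→φ1] = [T, F, T]
r3 m[E→φ2] = [T, F, T]
r3 m[M→φ2] = [T, T, T]
r3 m[R→φ0] = [F, T, F]
r3 m[R→φ1] = [F, T, F]
r3 m[R→φ3] = [F, T, F]
r3 m[R→φ4] = [F, T, T]
r3 m[R→φ7] = [F, T, F]
r3 m[P→φ0] = [T, T, T]
r3 m[P→φ8] = [T, T, T]
r4 m[φ0→C] = [T, T, T]
r4 m[φ0→R] = [T, T, F]
r4 m[φ0→P] = [T, T, T]
r4 m[φ1→E] = [F, F, T]
r4 m[φ1→R] = [F, T, T]
r4 m[φ2→E] = [T, F, T]
r4 m[φ2→M] = [T, T, T]
r4 m[φ3→R] = [F, T, T]
r4 m[φ4→R] = [T, T, F]
r4 m[φ5→C] = [F, T, F]
r4 m[φ6→C] = [T, T, F]
r4 m[φ7→R] = [F, T, T]
r4 m[φ8→P] = [T, T, T]
r4 m[C→φ0] = [F, T, F]
r4 m[C→φ5] = [T, T, F]
r4 m[C→φ6] = [F, T, F]
r4 m[E→φ1] = [T, F, T]
r4 m[E→φ2] = [F, F, T]
r4 m[M→φ2] = [T, T, T]
r4 m[R→φ0] = [F, T, F]
r4 m[R→φ1] = [F, T, F]
r4 m[R→φ3] = [F, T, F]
r4 m[R→φ4] = [F, T, F]
r4 m[R→φ7] = [F, T, F]
r4 m[P→φ0] = [T, T, T]
r4 m[P→φ8] = [T, T, T]
r5 m[φ0→C] = [T, T, T]
r5 m[φ0→R] = [T, T, F]
r5 m[φ0→P] = [T, T, T]
r5 m[φ1→E] = [F, F, T]
r5 m[φ1→R] = [F, T, T]
r5 m[φ2→E] = [T, F, T]
r5 m[φ2→M] = [T, T, F]
r5 m[φ3→R] = [F, T, T]
r5 m[φ4→R] = [T, T, F]
r5 m[φ5→C] = [F, T, F]
r5 m[φ6→C] = [T, T, F]
r5 m[φ7→R] = [F, T, T]
r5 m[φ8→P] = [T, T, T]
r5 m[C→φ0] = [F, T, F]
r5 m[C→φ5] = [T, T, F]
r5 m[C→φ6] = [F, T, F]
r5 m[E→φ1] = [T, F, T]
r5 m[E→φ2] = [F, F, T]
r5 m[M→φ2] = [T, T, T]
r5 m[R→φ0] = [F, T, F]
r5 m[R→φ1] = [F, T, F]
r5 m[R→φ3] = [F, T, F]
r5 m[R→φ4] = [F, T, F]
r5 m[R→φ7] = [F, T, F]
r5 m[P→φ0] = [T, T, T]
r5 m[P→φ8] = [T, T, T]
r6 m[φ0→C] = [T, T, T]
r6 m[φ0→R] = [T, T, F]
r6 m[φ0→P] = [T, T, T]
r6 m[φ1→E] = [F, F, T]
r6 m[φ1→R] = [F, T, T]
r6 m[φ2→E] = [T, F, T]
r6 m[φ2→M] = [T, T, F]
r6 m[φ3→R] = [F, T, T]
r6 m[φ4→R] = [T, T, F]
r6 m[φ5→C] = [F, T, F]
r6 m[φ6→C] = [T, T, F]
r6 m[φ7→R] = [F, T, T]
r6 m[φ8→P] = [T, T, T]
r6 m[C→φ0] = [F, T, F]
r6 m[C→φ5] = [T, T, F]
r6 m[C→φ6] = [F, T, F]
r6 m[E→φ1] = [T, F, T]
r6 m[E→φ2] = [F, F, T]
r6 m[M→φ2] = [T, T, T]
r6 m[R→φ0] = [F, T, F]
r6 m[R→φ1] = [F, T, F]
r6 m[R→φ3] = [F, T, F]
r6 m[R→φ4] = [F, T, F]
r6 m[R→φ7] = [F, T, F]
r6 m[P→φ0] = [T, T, T]
r6 m[P→φ8] = [T, T, T]
fixed point reached at round 6
b[M] = ⊗ incoming = [T, T, F]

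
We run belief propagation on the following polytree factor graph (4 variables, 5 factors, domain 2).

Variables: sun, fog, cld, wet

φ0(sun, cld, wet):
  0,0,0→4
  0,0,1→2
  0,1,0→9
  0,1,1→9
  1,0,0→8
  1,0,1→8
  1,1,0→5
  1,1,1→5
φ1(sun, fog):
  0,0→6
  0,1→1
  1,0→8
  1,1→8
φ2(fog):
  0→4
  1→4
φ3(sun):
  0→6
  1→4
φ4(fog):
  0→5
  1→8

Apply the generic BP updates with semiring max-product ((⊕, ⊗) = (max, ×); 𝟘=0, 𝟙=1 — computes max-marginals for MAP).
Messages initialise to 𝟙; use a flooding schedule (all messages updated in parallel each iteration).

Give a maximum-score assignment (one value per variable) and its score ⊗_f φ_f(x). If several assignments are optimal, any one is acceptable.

init: all messages = 𝟙 over 2 values
r1 m[φ0→sun] = [9, 8]
r1 m[φ0→cld] = [8, 9]
r1 m[φ0→wet] = [9, 9]
r1 m[φ1→sun] = [6, 8]
r1 m[φ1→fog] = [8, 8]
r1 m[φ2→fog] = [4, 4]
r1 m[φ3→sun] = [6, 4]
r1 m[φ4→fog] = [5, 8]
r1 m[sun→φ0] = [1, 1]
r1 m[sun→φ1] = [1, 1]
r1 m[sun→φ3] = [1, 1]
r1 m[fog→φ1] = [1, 1]
r1 m[fog→φ2] = [1, 1]
r1 m[fog→φ4] = [1, 1]
r1 m[cld→φ0] = [1, 1]
r1 m[wet→φ0] = [1, 1]
r2 m[φ0→sun] = [9, 8]
r2 m[φ0→cld] = [8, 9]
r2 m[φ0→wet] = [9, 9]
r2 m[φ1→sun] = [6, 8]
r2 m[φ1→fog] = [8, 8]
r2 m[φ2→fog] = [4, 4]
r2 m[φ3→sun] = [6, 4]
r2 m[φ4→fog] = [5, 8]
r2 m[sun→φ0] = [36, 32]
r2 m[sun→φ1] = [54, 32]
r2 m[sun→φ3] = [54, 64]
r2 m[fog→φ1] = [20, 32]
r2 m[fog→φ2] = [40, 64]
r2 m[fog→φ4] = [32, 32]
r2 m[cld→φ0] = [1, 1]
r2 m[wet→φ0] = [1, 1]
r3 m[φ0→sun] = [9, 8]
r3 m[φ0→cld] = [256, 324]
r3 m[φ0→wet] = [324, 324]
r3 m[φ1→sun] = [120, 256]
r3 m[φ1→fog] = [324, 256]
r3 m[φ2→fog] = [4, 4]
r3 m[φ3→sun] = [6, 4]
r3 m[φ4→fog] = [5, 8]
r3 m[sun→φ0] = [36, 32]
r3 m[sun→φ1] = [54, 32]
r3 m[sun→φ3] = [54, 64]
r3 m[fog→φ1] = [20, 32]
r3 m[fog→φ2] = [40, 64]
r3 m[fog→φ4] = [32, 32]
r3 m[cld→φ0] = [1, 1]
r3 m[wet→φ0] = [1, 1]
r4 m[φ0→sun] = [9, 8]
r4 m[φ0→cld] = [256, 324]
r4 m[φ0→wet] = [324, 324]
r4 m[φ1→sun] = [120, 256]
r4 m[φ1→fog] = [324, 256]
r4 m[φ2→fog] = [4, 4]
r4 m[φ3→sun] = [6, 4]
r4 m[φ4→fog] = [5, 8]
r4 m[sun→φ0] = [720, 1024]
r4 m[sun→φ1] = [54, 32]
r4 m[sun→φ3] = [1080, 2048]
r4 m[fog→φ1] = [20, 32]
r4 m[fog→φ2] = [1620, 2048]
r4 m[fog→φ4] = [1296, 1024]
r4 m[cld→φ0] = [1, 1]
r4 m[wet→φ0] = [1, 1]
r5 m[φ0→sun] = [9, 8]
r5 m[φ0→cld] = [8192, 6480]
r5 m[φ0→wet] = [8192, 8192]
r5 m[φ1→sun] = [120, 256]
r5 m[φ1→fog] = [324, 256]
r5 m[φ2→fog] = [4, 4]
r5 m[φ3→sun] = [6, 4]
r5 m[φ4→fog] = [5, 8]
r5 m[sun→φ0] = [720, 1024]
r5 m[sun→φ1] = [54, 32]
r5 m[sun→φ3] = [1080, 2048]
r5 m[fog→φ1] = [20, 32]
r5 m[fog→φ2] = [1620, 2048]
r5 m[fog→φ4] = [1296, 1024]
r5 m[cld→φ0] = [1, 1]
r5 m[wet→φ0] = [1, 1]
r6 m[φ0→sun] = [9, 8]
r6 m[φ0→cld] = [8192, 6480]
r6 m[φ0→wet] = [8192, 8192]
r6 m[φ1→sun] = [120, 256]
r6 m[φ1→fog] = [324, 256]
r6 m[φ2→fog] = [4, 4]
r6 m[φ3→sun] = [6, 4]
r6 m[φ4→fog] = [5, 8]
r6 m[sun→φ0] = [720, 1024]
r6 m[sun→φ1] = [54, 32]
r6 m[sun→φ3] = [1080, 2048]
r6 m[fog→φ1] = [20, 32]
r6 m[fog→φ2] = [1620, 2048]
r6 m[fog→φ4] = [1296, 1024]
r6 m[cld→φ0] = [1, 1]
r6 m[wet→φ0] = [1, 1]
fixed point reached at round 6
traceback from sun: (sun=1, fog=1, cld=0, wet=0), score=8192

assignment: (sun=1, fog=1, cld=0, wet=0); score = 8192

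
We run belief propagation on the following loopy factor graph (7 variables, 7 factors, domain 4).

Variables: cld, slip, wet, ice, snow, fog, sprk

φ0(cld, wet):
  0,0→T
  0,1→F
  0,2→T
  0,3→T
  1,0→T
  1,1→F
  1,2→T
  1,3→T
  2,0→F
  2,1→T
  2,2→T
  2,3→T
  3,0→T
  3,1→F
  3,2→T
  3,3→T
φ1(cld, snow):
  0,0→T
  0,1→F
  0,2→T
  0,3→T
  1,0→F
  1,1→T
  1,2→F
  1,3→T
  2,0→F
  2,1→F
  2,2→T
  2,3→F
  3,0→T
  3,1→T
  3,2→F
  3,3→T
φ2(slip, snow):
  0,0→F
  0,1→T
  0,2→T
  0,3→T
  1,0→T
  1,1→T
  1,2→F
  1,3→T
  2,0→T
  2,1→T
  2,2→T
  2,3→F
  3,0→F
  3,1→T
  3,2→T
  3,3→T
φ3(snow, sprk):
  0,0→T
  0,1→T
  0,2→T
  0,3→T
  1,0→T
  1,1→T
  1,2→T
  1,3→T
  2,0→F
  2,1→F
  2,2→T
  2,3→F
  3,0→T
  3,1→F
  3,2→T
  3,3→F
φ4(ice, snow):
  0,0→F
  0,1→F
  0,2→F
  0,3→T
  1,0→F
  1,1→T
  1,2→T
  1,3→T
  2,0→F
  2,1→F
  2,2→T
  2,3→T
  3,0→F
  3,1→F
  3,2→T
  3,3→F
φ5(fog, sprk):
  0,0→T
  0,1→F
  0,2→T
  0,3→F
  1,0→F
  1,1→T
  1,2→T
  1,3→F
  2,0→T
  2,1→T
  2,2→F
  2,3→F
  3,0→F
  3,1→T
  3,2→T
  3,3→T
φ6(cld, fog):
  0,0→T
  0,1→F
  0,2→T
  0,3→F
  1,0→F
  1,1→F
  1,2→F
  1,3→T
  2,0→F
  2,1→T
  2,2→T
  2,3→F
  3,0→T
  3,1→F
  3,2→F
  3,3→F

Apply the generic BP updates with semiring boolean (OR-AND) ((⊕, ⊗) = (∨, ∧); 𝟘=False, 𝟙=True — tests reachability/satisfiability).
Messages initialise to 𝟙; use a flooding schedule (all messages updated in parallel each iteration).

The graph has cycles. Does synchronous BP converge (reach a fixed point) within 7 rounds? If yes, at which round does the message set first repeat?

CONVERGED at round 3

init: all messages = 𝟙 over 4 values
r1 m[φ0→cld] = [T, T, T, T]
r1 m[φ0→wet] = [T, T, T, T]
r1 m[φ1→cld] = [T, T, T, T]
r1 m[φ1→snow] = [T, T, T, T]
r1 m[φ2→slip] = [T, T, T, T]
r1 m[φ2→snow] = [T, T, T, T]
r1 m[φ3→snow] = [T, T, T, T]
r1 m[φ3→sprk] = [T, T, T, T]
r1 m[φ4→ice] = [T, T, T, T]
r1 m[φ4→snow] = [F, T, T, T]
r1 m[φ5→fog] = [T, T, T, T]
r1 m[φ5→sprk] = [T, T, T, T]
r1 m[φ6→cld] = [T, T, T, T]
r1 m[φ6→fog] = [T, T, T, T]
r1 m[cld→φ0] = [T, T, T, T]
r1 m[cld→φ1] = [T, T, T, T]
r1 m[cld→φ6] = [T, T, T, T]
r1 m[slip→φ2] = [T, T, T, T]
r1 m[wet→φ0] = [T, T, T, T]
r1 m[ice→φ4] = [T, T, T, T]
r1 m[snow→φ1] = [T, T, T, T]
r1 m[snow→φ2] = [T, T, T, T]
r1 m[snow→φ3] = [T, T, T, T]
r1 m[snow→φ4] = [T, T, T, T]
r1 m[fog→φ5] = [T, T, T, T]
r1 m[fog→φ6] = [T, T, T, T]
r1 m[sprk→φ3] = [T, T, T, T]
r1 m[sprk→φ5] = [T, T, T, T]
r2 m[φ0→cld] = [T, T, T, T]
r2 m[φ0→wet] = [T, T, T, T]
r2 m[φ1→cld] = [T, T, T, T]
r2 m[φ1→snow] = [T, T, T, T]
r2 m[φ2→slip] = [T, T, T, T]
r2 m[φ2→snow] = [T, T, T, T]
r2 m[φ3→snow] = [T, T, T, T]
r2 m[φ3→sprk] = [T, T, T, T]
r2 m[φ4→ice] = [T, T, T, T]
r2 m[φ4→snow] = [F, T, T, T]
r2 m[φ5→fog] = [T, T, T, T]
r2 m[φ5→sprk] = [T, T, T, T]
r2 m[φ6→cld] = [T, T, T, T]
r2 m[φ6→fog] = [T, T, T, T]
r2 m[cld→φ0] = [T, T, T, T]
r2 m[cld→φ1] = [T, T, T, T]
r2 m[cld→φ6] = [T, T, T, T]
r2 m[slip→φ2] = [T, T, T, T]
r2 m[wet→φ0] = [T, T, T, T]
r2 m[ice→φ4] = [T, T, T, T]
r2 m[snow→φ1] = [F, T, T, T]
r2 m[snow→φ2] = [F, T, T, T]
r2 m[snow→φ3] = [F, T, T, T]
r2 m[snow→φ4] = [T, T, T, T]
r2 m[fog→φ5] = [T, T, T, T]
r2 m[fog→φ6] = [T, T, T, T]
r2 m[sprk→φ3] = [T, T, T, T]
r2 m[sprk→φ5] = [T, T, T, T]
r3 m[φ0→cld] = [T, T, T, T]
r3 m[φ0→wet] = [T, T, T, T]
r3 m[φ1→cld] = [T, T, T, T]
r3 m[φ1→snow] = [T, T, T, T]
r3 m[φ2→slip] = [T, T, T, T]
r3 m[φ2→snow] = [T, T, T, T]
r3 m[φ3→snow] = [T, T, T, T]
r3 m[φ3→sprk] = [T, T, T, T]
r3 m[φ4→ice] = [T, T, T, T]
r3 m[φ4→snow] = [F, T, T, T]
r3 m[φ5→fog] = [T, T, T, T]
r3 m[φ5→sprk] = [T, T, T, T]
r3 m[φ6→cld] = [T, T, T, T]
r3 m[φ6→fog] = [T, T, T, T]
r3 m[cld→φ0] = [T, T, T, T]
r3 m[cld→φ1] = [T, T, T, T]
r3 m[cld→φ6] = [T, T, T, T]
r3 m[slip→φ2] = [T, T, T, T]
r3 m[wet→φ0] = [T, T, T, T]
r3 m[ice→φ4] = [T, T, T, T]
r3 m[snow→φ1] = [F, T, T, T]
r3 m[snow→φ2] = [F, T, T, T]
r3 m[snow→φ3] = [F, T, T, T]
r3 m[snow→φ4] = [T, T, T, T]
r3 m[fog→φ5] = [T, T, T, T]
r3 m[fog→φ6] = [T, T, T, T]
r3 m[sprk→φ3] = [T, T, T, T]
r3 m[sprk→φ5] = [T, T, T, T]
fixed point reached at round 3
messages reach a fixed point at round 3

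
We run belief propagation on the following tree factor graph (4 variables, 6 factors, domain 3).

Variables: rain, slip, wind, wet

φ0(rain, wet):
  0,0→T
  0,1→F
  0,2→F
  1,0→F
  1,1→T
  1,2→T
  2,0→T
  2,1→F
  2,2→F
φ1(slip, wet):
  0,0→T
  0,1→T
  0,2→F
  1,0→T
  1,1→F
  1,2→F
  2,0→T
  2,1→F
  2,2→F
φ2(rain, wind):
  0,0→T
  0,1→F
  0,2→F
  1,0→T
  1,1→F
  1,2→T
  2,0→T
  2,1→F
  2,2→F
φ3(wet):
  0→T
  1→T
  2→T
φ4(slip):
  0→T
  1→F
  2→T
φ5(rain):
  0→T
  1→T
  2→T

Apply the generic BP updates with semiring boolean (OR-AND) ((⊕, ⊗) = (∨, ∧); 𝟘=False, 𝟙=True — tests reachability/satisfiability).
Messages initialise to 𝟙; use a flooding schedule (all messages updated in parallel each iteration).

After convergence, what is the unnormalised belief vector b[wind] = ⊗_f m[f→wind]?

b[wind] = [T, F, T]

init: all messages = 𝟙 over 3 values
r1 m[φ0→rain] = [T, T, T]
r1 m[φ0→wet] = [T, T, T]
r1 m[φ1→slip] = [T, T, T]
r1 m[φ1→wet] = [T, T, F]
r1 m[φ2→rain] = [T, T, T]
r1 m[φ2→wind] = [T, F, T]
r1 m[φ3→wet] = [T, T, T]
r1 m[φ4→slip] = [T, F, T]
r1 m[φ5→rain] = [T, T, T]
r1 m[rain→φ0] = [T, T, T]
r1 m[rain→φ2] = [T, T, T]
r1 m[rain→φ5] = [T, T, T]
r1 m[slip→φ1] = [T, T, T]
r1 m[slip→φ4] = [T, T, T]
r1 m[wind→φ2] = [T, T, T]
r1 m[wet→φ0] = [T, T, T]
r1 m[wet→φ1] = [T, T, T]
r1 m[wet→φ3] = [T, T, T]
r2 m[φ0→rain] = [T, T, T]
r2 m[φ0→wet] = [T, T, T]
r2 m[φ1→slip] = [T, T, T]
r2 m[φ1→wet] = [T, T, F]
r2 m[φ2→rain] = [T, T, T]
r2 m[φ2→wind] = [T, F, T]
r2 m[φ3→wet] = [T, T, T]
r2 m[φ4→slip] = [T, F, T]
r2 m[φ5→rain] = [T, T, T]
r2 m[rain→φ0] = [T, T, T]
r2 m[rain→φ2] = [T, T, T]
r2 m[rain→φ5] = [T, T, T]
r2 m[slip→φ1] = [T, F, T]
r2 m[slip→φ4] = [T, T, T]
r2 m[wind→φ2] = [T, T, T]
r2 m[wet→φ0] = [T, T, F]
r2 m[wet→φ1] = [T, T, T]
r2 m[wet→φ3] = [T, T, F]
r3 m[φ0→rain] = [T, T, T]
r3 m[φ0→wet] = [T, T, T]
r3 m[φ1→slip] = [T, T, T]
r3 m[φ1→wet] = [T, T, F]
r3 m[φ2→rain] = [T, T, T]
r3 m[φ2→wind] = [T, F, T]
r3 m[φ3→wet] = [T, T, T]
r3 m[φ4→slip] = [T, F, T]
r3 m[φ5→rain] = [T, T, T]
r3 m[rain→φ0] = [T, T, T]
r3 m[rain→φ2] = [T, T, T]
r3 m[rain→φ5] = [T, T, T]
r3 m[slip→φ1] = [T, F, T]
r3 m[slip→φ4] = [T, T, T]
r3 m[wind→φ2] = [T, T, T]
r3 m[wet→φ0] = [T, T, F]
r3 m[wet→φ1] = [T, T, T]
r3 m[wet→φ3] = [T, T, F]
fixed point reached at round 3
b[wind] = ⊗ incoming = [T, F, T]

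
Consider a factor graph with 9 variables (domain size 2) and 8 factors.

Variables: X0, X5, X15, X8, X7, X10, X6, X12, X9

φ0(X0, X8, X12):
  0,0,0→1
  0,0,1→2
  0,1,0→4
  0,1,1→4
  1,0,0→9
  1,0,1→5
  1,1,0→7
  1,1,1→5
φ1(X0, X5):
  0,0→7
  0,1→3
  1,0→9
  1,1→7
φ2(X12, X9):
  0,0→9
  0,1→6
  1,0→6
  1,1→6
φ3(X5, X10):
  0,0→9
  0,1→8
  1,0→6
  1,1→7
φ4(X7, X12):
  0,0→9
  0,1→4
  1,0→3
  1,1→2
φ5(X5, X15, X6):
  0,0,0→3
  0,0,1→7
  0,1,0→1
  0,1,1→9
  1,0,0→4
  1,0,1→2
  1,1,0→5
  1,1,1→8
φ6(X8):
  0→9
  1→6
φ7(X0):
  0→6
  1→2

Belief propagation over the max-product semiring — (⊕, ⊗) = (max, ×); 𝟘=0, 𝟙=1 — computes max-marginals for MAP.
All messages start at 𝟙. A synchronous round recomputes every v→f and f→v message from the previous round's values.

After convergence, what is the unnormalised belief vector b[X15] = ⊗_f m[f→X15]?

init: all messages = 𝟙 over 2 values
r1 m[φ0→X0] = [4, 9]
r1 m[φ0→X8] = [9, 7]
r1 m[φ0→X12] = [9, 5]
r1 m[φ1→X0] = [7, 9]
r1 m[φ1→X5] = [9, 7]
r1 m[φ2→X12] = [9, 6]
r1 m[φ2→X9] = [9, 6]
r1 m[φ3→X5] = [9, 7]
r1 m[φ3→X10] = [9, 8]
r1 m[φ4→X7] = [9, 3]
r1 m[φ4→X12] = [9, 4]
r1 m[φ5→X5] = [9, 8]
r1 m[φ5→X15] = [7, 9]
r1 m[φ5→X6] = [5, 9]
r1 m[φ6→X8] = [9, 6]
r1 m[φ7→X0] = [6, 2]
r1 m[X0→φ0] = [1, 1]
r1 m[X0→φ1] = [1, 1]
r1 m[X0→φ7] = [1, 1]
r1 m[X5→φ1] = [1, 1]
r1 m[X5→φ3] = [1, 1]
r1 m[X5→φ5] = [1, 1]
r1 m[X15→φ5] = [1, 1]
r1 m[X8→φ0] = [1, 1]
r1 m[X8→φ6] = [1, 1]
r1 m[X7→φ4] = [1, 1]
r1 m[X10→φ3] = [1, 1]
r1 m[X6→φ5] = [1, 1]
r1 m[X12→φ0] = [1, 1]
r1 m[X12→φ2] = [1, 1]
r1 m[X12→φ4] = [1, 1]
r1 m[X9→φ2] = [1, 1]
r2 m[φ0→X0] = [4, 9]
r2 m[φ0→X8] = [9, 7]
r2 m[φ0→X12] = [9, 5]
r2 m[φ1→X0] = [7, 9]
r2 m[φ1→X5] = [9, 7]
r2 m[φ2→X12] = [9, 6]
r2 m[φ2→X9] = [9, 6]
r2 m[φ3→X5] = [9, 7]
r2 m[φ3→X10] = [9, 8]
r2 m[φ4→X7] = [9, 3]
r2 m[φ4→X12] = [9, 4]
r2 m[φ5→X5] = [9, 8]
r2 m[φ5→X15] = [7, 9]
r2 m[φ5→X6] = [5, 9]
r2 m[φ6→X8] = [9, 6]
r2 m[φ7→X0] = [6, 2]
r2 m[X0→φ0] = [42, 18]
r2 m[X0→φ1] = [24, 18]
r2 m[X0→φ7] = [28, 81]
r2 m[X5→φ1] = [81, 56]
r2 m[X5→φ3] = [81, 56]
r2 m[X5→φ5] = [81, 49]
r2 m[X15→φ5] = [1, 1]
r2 m[X8→φ0] = [9, 6]
r2 m[X8→φ6] = [9, 7]
r2 m[X7→φ4] = [1, 1]
r2 m[X10→φ3] = [1, 1]
r2 m[X6→φ5] = [1, 1]
r2 m[X12→φ0] = [81, 24]
r2 m[X12→φ2] = [81, 20]
r2 m[X12→φ4] = [81, 30]
r2 m[X9→φ2] = [1, 1]
r3 m[φ0→X0] = [1944, 6561]
r3 m[φ0→X8] = [13122, 13608]
r3 m[φ0→X12] = [1458, 1008]
r3 m[φ1→X0] = [567, 729]
r3 m[φ1→X5] = [168, 126]
r3 m[φ2→X12] = [9, 6]
r3 m[φ2→X9] = [729, 486]
r3 m[φ3→X5] = [9, 7]
r3 m[φ3→X10] = [729, 648]
r3 m[φ4→X7] = [729, 243]
r3 m[φ4→X12] = [9, 4]
r3 m[φ5→X5] = [9, 8]
r3 m[φ5→X15] = [567, 729]
r3 m[φ5→X6] = [245, 729]
r3 m[φ6→X8] = [9, 6]
r3 m[φ7→X0] = [6, 2]
r3 m[X0→φ0] = [42, 18]
r3 m[X0→φ1] = [24, 18]
r3 m[X0→φ7] = [28, 81]
r3 m[X5→φ1] = [81, 56]
r3 m[X5→φ3] = [81, 56]
r3 m[X5→φ5] = [81, 49]
r3 m[X15→φ5] = [1, 1]
r3 m[X8→φ0] = [9, 6]
r3 m[X8→φ6] = [9, 7]
r3 m[X7→φ4] = [1, 1]
r3 m[X10→φ3] = [1, 1]
r3 m[X6→φ5] = [1, 1]
r3 m[X12→φ0] = [81, 24]
r3 m[X12→φ2] = [81, 20]
r3 m[X12→φ4] = [81, 30]
r3 m[X9→φ2] = [1, 1]
r4 m[φ0→X0] = [1944, 6561]
r4 m[φ0→X8] = [13122, 13608]
r4 m[φ0→X12] = [1458, 1008]
r4 m[φ1→X0] = [567, 729]
r4 m[φ1→X5] = [168, 126]
r4 m[φ2→X12] = [9, 6]
r4 m[φ2→X9] = [729, 486]
r4 m[φ3→X5] = [9, 7]
r4 m[φ3→X10] = [729, 648]
r4 m[φ4→X7] = [729, 243]
r4 m[φ4→X12] = [9, 4]
r4 m[φ5→X5] = [9, 8]
r4 m[φ5→X15] = [567, 729]
r4 m[φ5→X6] = [245, 729]
r4 m[φ6→X8] = [9, 6]
r4 m[φ7→X0] = [6, 2]
r4 m[X0→φ0] = [3402, 1458]
r4 m[X0→φ1] = [11664, 13122]
r4 m[X0→φ7] = [1102248, 4782969]
r4 m[X5→φ1] = [81, 56]
r4 m[X5→φ3] = [1512, 1008]
r4 m[X5→φ5] = [1512, 882]
r4 m[X15→φ5] = [1, 1]
r4 m[X8→φ0] = [9, 6]
r4 m[X8→φ6] = [13122, 13608]
r4 m[X7→φ4] = [1, 1]
r4 m[X10→φ3] = [1, 1]
r4 m[X6→φ5] = [1, 1]
r4 m[X12→φ0] = [81, 24]
r4 m[X12→φ2] = [13122, 4032]
r4 m[X12→φ4] = [13122, 6048]
r4 m[X9→φ2] = [1, 1]
r5 m[φ0→X0] = [1944, 6561]
r5 m[φ0→X8] = [1062882, 1102248]
r5 m[φ0→X12] = [118098, 81648]
r5 m[φ1→X0] = [567, 729]
r5 m[φ1→X5] = [118098, 91854]
r5 m[φ2→X12] = [9, 6]
r5 m[φ2→X9] = [118098, 78732]
r5 m[φ3→X5] = [9, 7]
r5 m[φ3→X10] = [13608, 12096]
r5 m[φ4→X7] = [118098, 39366]
r5 m[φ4→X12] = [9, 4]
r5 m[φ5→X5] = [9, 8]
r5 m[φ5→X15] = [10584, 13608]
r5 m[φ5→X6] = [4536, 13608]
r5 m[φ6→X8] = [9, 6]
r5 m[φ7→X0] = [6, 2]
r5 m[X0→φ0] = [3402, 1458]
r5 m[X0→φ1] = [11664, 13122]
r5 m[X0→φ7] = [1102248, 4782969]
r5 m[X5→φ1] = [81, 56]
r5 m[X5→φ3] = [1512, 1008]
r5 m[X5→φ5] = [1512, 882]
r5 m[X15→φ5] = [1, 1]
r5 m[X8→φ0] = [9, 6]
r5 m[X8→φ6] = [13122, 13608]
r5 m[X7→φ4] = [1, 1]
r5 m[X10→φ3] = [1, 1]
r5 m[X6→φ5] = [1, 1]
r5 m[X12→φ0] = [81, 24]
r5 m[X12→φ2] = [13122, 4032]
r5 m[X12→φ4] = [13122, 6048]
r5 m[X9→φ2] = [1, 1]
r6 m[φ0→X0] = [1944, 6561]
r6 m[φ0→X8] = [1062882, 1102248]
r6 m[φ0→X12] = [118098, 81648]
r6 m[φ1→X0] = [567, 729]
r6 m[φ1→X5] = [118098, 91854]
r6 m[φ2→X12] = [9, 6]
r6 m[φ2→X9] = [118098, 78732]
r6 m[φ3→X5] = [9, 7]
r6 m[φ3→X10] = [13608, 12096]
r6 m[φ4→X7] = [118098, 39366]
r6 m[φ4→X12] = [9, 4]
r6 m[φ5→X5] = [9, 8]
r6 m[φ5→X15] = [10584, 13608]
r6 m[φ5→X6] = [4536, 13608]
r6 m[φ6→X8] = [9, 6]
r6 m[φ7→X0] = [6, 2]
r6 m[X0→φ0] = [3402, 1458]
r6 m[X0→φ1] = [11664, 13122]
r6 m[X0→φ7] = [1102248, 4782969]
r6 m[X5→φ1] = [81, 56]
r6 m[X5→φ3] = [1062882, 734832]
r6 m[X5→φ5] = [1062882, 642978]
r6 m[X15→φ5] = [1, 1]
r6 m[X8→φ0] = [9, 6]
r6 m[X8→φ6] = [1062882, 1102248]
r6 m[X7→φ4] = [1, 1]
r6 m[X10→φ3] = [1, 1]
r6 m[X6→φ5] = [1, 1]
r6 m[X12→φ0] = [81, 24]
r6 m[X12→φ2] = [1062882, 326592]
r6 m[X12→φ4] = [1062882, 489888]
r6 m[X9→φ2] = [1, 1]
r7 m[φ0→X0] = [1944, 6561]
r7 m[φ0→X8] = [1062882, 1102248]
r7 m[φ0→X12] = [118098, 81648]
r7 m[φ1→X0] = [567, 729]
r7 m[φ1→X5] = [118098, 91854]
r7 m[φ2→X12] = [9, 6]
r7 m[φ2→X9] = [9565938, 6377292]
r7 m[φ3→X5] = [9, 7]
r7 m[φ3→X10] = [9565938, 8503056]
r7 m[φ4→X7] = [9565938, 3188646]
r7 m[φ4→X12] = [9, 4]
r7 m[φ5→X5] = [9, 8]
r7 m[φ5→X15] = [7440174, 9565938]
r7 m[φ5→X6] = [3214890, 9565938]
r7 m[φ6→X8] = [9, 6]
r7 m[φ7→X0] = [6, 2]
r7 m[X0→φ0] = [3402, 1458]
r7 m[X0→φ1] = [11664, 13122]
r7 m[X0→φ7] = [1102248, 4782969]
r7 m[X5→φ1] = [81, 56]
r7 m[X5→φ3] = [1062882, 734832]
r7 m[X5→φ5] = [1062882, 642978]
r7 m[X15→φ5] = [1, 1]
r7 m[X8→φ0] = [9, 6]
r7 m[X8→φ6] = [1062882, 1102248]
r7 m[X7→φ4] = [1, 1]
r7 m[X10→φ3] = [1, 1]
r7 m[X6→φ5] = [1, 1]
r7 m[X12→φ0] = [81, 24]
r7 m[X12→φ2] = [1062882, 326592]
r7 m[X12→φ4] = [1062882, 489888]
r7 m[X9→φ2] = [1, 1]
r8 m[φ0→X0] = [1944, 6561]
r8 m[φ0→X8] = [1062882, 1102248]
r8 m[φ0→X12] = [118098, 81648]
r8 m[φ1→X0] = [567, 729]
r8 m[φ1→X5] = [118098, 91854]
r8 m[φ2→X12] = [9, 6]
r8 m[φ2→X9] = [9565938, 6377292]
r8 m[φ3→X5] = [9, 7]
r8 m[φ3→X10] = [9565938, 8503056]
r8 m[φ4→X7] = [9565938, 3188646]
r8 m[φ4→X12] = [9, 4]
r8 m[φ5→X5] = [9, 8]
r8 m[φ5→X15] = [7440174, 9565938]
r8 m[φ5→X6] = [3214890, 9565938]
r8 m[φ6→X8] = [9, 6]
r8 m[φ7→X0] = [6, 2]
r8 m[X0→φ0] = [3402, 1458]
r8 m[X0→φ1] = [11664, 13122]
r8 m[X0→φ7] = [1102248, 4782969]
r8 m[X5→φ1] = [81, 56]
r8 m[X5→φ3] = [1062882, 734832]
r8 m[X5→φ5] = [1062882, 642978]
r8 m[X15→φ5] = [1, 1]
r8 m[X8→φ0] = [9, 6]
r8 m[X8→φ6] = [1062882, 1102248]
r8 m[X7→φ4] = [1, 1]
r8 m[X10→φ3] = [1, 1]
r8 m[X6→φ5] = [1, 1]
r8 m[X12→φ0] = [81, 24]
r8 m[X12→φ2] = [1062882, 326592]
r8 m[X12→φ4] = [1062882, 489888]
r8 m[X9→φ2] = [1, 1]
fixed point reached at round 8
b[X15] = ⊗ incoming = [7440174, 9565938]

b[X15] = [7440174, 9565938]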